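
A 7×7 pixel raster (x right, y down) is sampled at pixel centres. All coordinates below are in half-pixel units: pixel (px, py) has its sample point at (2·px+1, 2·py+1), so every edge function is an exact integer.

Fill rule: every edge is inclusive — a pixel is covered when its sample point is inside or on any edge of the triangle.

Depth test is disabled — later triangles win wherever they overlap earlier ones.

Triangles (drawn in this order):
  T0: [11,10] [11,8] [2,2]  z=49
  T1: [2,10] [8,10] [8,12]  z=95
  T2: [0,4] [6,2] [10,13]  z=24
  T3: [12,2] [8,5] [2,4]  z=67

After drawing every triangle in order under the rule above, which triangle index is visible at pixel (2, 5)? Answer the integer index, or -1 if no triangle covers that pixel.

T0:
  2·area = 18  (B↔C swapped to make it positive)
  edge (11, 10)→(2, 2): d=(-9,-8) inclusive
  edge (2, 2)→(11, 8): d=(9,6) inclusive
  edge (11, 8)→(11, 10): d=(0,2) inclusive
    (5,0)@(11, 1): e=[81,-63,0] → ·  [on edge]
    (5,1)@(11, 3): e=[63,-45,0] → ·  [on edge]
    (5,2)@(11, 5): e=[45,-27,0] → ·  [on edge]
    (4,3)@(9, 7): e=[11,3,4] → █
    (5,3)@(11, 7): e=[27,-9,0] → ·  [on edge]
    (4,4)@(9, 9): e=[-7,21,4] → ·
    (5,4)@(11, 9): e=[9,9,0] → █  [on edge]
    (6,4)@(13, 9): e=[25,-3,-4] → ·
    (5,5)@(11, 11): e=[-9,27,0] → ·  [on edge]
    (5,6)@(11, 13): e=[-27,45,0] → ·  [on edge]
  covered (2 px):
    · · · · · · ·
    · · · · · · ·
    · · · · · · ·
    · · · · █ · ·
    · · · · · █ ·
    · · · · · · ·
    · · · · · · ·
T1:
  2·area = 12
  edge (2, 10)→(8, 10): d=(6,0) inclusive
  edge (8, 10)→(8, 12): d=(0,2) inclusive
  edge (8, 12)→(2, 10): d=(-6,-2) inclusive
    (2,5)@(5, 11): e=[6,6,0] → █  [on edge]
    (3,5)@(7, 11): e=[6,2,4] → █
    (4,5)@(9, 11): e=[6,-2,8] → ·
    (2,6)@(5, 13): e=[18,6,-12] → ·
    (3,6)@(7, 13): e=[18,2,-8] → ·
    (5,6)@(11, 13): e=[18,-6,0] → ·  [on edge]
  covered (2 px):
    · · · · · · ·
    · · · · · · ·
    · · · · · · ·
    · · · · · · ·
    · · · · · · ·
    · · █ █ · · ·
    · · · · · · ·
T2:
  2·area = 74
  edge (0, 4)→(6, 2): d=(6,-2) inclusive
  edge (6, 2)→(10, 13): d=(4,11) inclusive
  edge (10, 13)→(0, 4): d=(-10,-9) inclusive
    (4,0)@(9, 1): e=[0,-37,111] → ·  [on edge]
    (1,1)@(3, 3): e=[0,37,37] → █  [on edge]
    (2,1)@(5, 3): e=[4,15,55] → █
    (3,1)@(7, 3): e=[8,-7,73] → ·
    (1,2)@(3, 5): e=[12,45,17] → █
    (3,2)@(7, 5): e=[20,1,53] → █
    (4,2)@(9, 5): e=[24,-21,71] → ·
    (1,3)@(3, 7): e=[24,53,-3] → ·
    (2,3)@(5, 7): e=[28,31,15] → █
    (4,3)@(9, 7): e=[36,-13,51] → ·
    (2,4)@(5, 9): e=[40,39,-5] → ·
    (3,4)@(7, 9): e=[44,17,13] → █
  covered (9 px):
    · · · · · · ·
    · █ █ · · · ·
    · █ █ █ · · ·
    · · █ █ · · ·
    · · · █ · · ·
    · · · · █ · ·
    · · · · · · ·
T3:
  2·area = 22
  edge (12, 2)→(8, 5): d=(-4,3) inclusive
  edge (8, 5)→(2, 4): d=(-6,-1) inclusive
  edge (2, 4)→(12, 2): d=(10,-2) inclusive
    (3,1)@(7, 3): e=[11,11,0] → █  [on edge]
    (4,1)@(9, 3): e=[5,13,4] → █
    (5,1)@(11, 3): e=[-1,15,8] → ·
    (3,2)@(7, 5): e=[3,-1,20] → ·
    (4,2)@(9, 5): e=[-3,1,24] → ·
  covered (2 px):
    · · · · · · ·
    · · · █ █ · ·
    · · · · · · ·
    · · · · · · ·
    · · · · · · ·
    · · · · · · ·
    · · · · · · ·

Z-buffer (winner per pixel, '.' = empty):
  . . . . . . .
  . 2 2 3 3 . .
  . 2 2 2 . . .
  . . 2 2 0 . .
  . . . 2 . 0 .
  . . 1 1 2 . .
  . . . . . . .

Final: 1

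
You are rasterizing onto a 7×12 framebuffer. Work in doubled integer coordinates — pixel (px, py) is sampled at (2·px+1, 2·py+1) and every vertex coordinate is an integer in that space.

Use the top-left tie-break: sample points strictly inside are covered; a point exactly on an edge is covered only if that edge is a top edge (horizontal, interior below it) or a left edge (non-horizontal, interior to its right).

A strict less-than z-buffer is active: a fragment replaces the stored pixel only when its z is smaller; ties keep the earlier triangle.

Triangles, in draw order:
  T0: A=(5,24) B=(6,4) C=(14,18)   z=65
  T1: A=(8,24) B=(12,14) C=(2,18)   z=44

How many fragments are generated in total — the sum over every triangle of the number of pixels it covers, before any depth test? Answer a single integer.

T0:
  2·area = 174
  edge (5, 24)→(6, 4): d=(1,-20) top-left  bias=+0
  edge (6, 4)→(14, 18): d=(8,14) right/bottom  bias=-1
  edge (14, 18)→(5, 24): d=(-9,6) right/bottom  bias=-1
    (3,3)@(7, 7): e=[23,10,141] → #
    (4,3)@(9, 7): e=[63,-18,129] → ·
    (3,4)@(7, 9): e=[25,26,123] → #
    (4,4)@(9, 9): e=[65,-2,111] → ·
    (3,5)@(7, 11): e=[27,42,105] → #
    (4,5)@(9, 11): e=[67,14,93] → #
    (5,5)@(11, 11): e=[107,-14,81] → ·
    (3,6)@(7, 13): e=[29,58,87] → #
    (5,6)@(11, 13): e=[109,2,63] → #
    (6,6)@(13, 13): e=[149,-26,51] → ·
    (3,7)@(7, 15): e=[31,74,69] → #
    (6,7)@(13, 15): e=[151,-10,33] → ·
  covered (19 px):
    · · · · · · ·
    · · · · · · ·
    · · · · · · ·
    · · · # · · ·
    · · · # · · ·
    · · · # # · ·
    · · · # # # ·
    · · · # # # ·
    · · · # # # #
    · · · # # # ·
    · · · # # · ·
    · · · · · · ·
T1:
  2·area = 84  (B↔C swapped to make it positive)
  edge (8, 24)→(2, 18): d=(-6,-6) top-left  bias=+0
  edge (2, 18)→(12, 14): d=(10,-4) top-left  bias=+0
  edge (12, 14)→(8, 24): d=(-4,10) right/bottom  bias=-1
    (5,7)@(11, 15): e=[72,6,6] → #
    (6,7)@(13, 15): e=[84,14,-14] → ·
    (0,8)@(1, 17): e=[0,-14,98] → ·  [on edge]
    (2,8)@(5, 17): e=[24,2,58] → #
    (3,8)@(7, 17): e=[36,10,38] → #
    (4,8)@(9, 17): e=[48,18,18] → #
    (5,8)@(11, 17): e=[60,26,-2] → ·
    (1,9)@(3, 19): e=[0,14,70] → #  [on edge]
    (5,9)@(11, 19): e=[48,46,-10] → ·
    (1,10)@(3, 21): e=[-12,34,62] → ·
    (2,10)@(5, 21): e=[0,42,42] → #  [on edge]
    (5,10)@(11, 21): e=[36,66,-18] → ·
    (3,11)@(7, 23): e=[0,70,14] → #  [on edge]
  covered (12 px):
    · · · · · · ·
    · · · · · · ·
    · · · · · · ·
    · · · · · · ·
    · · · · · · ·
    · · · · · · ·
    · · · · · · ·
    · · · · · # ·
    · · # # # · ·
    · # # # # · ·
    · · # # # · ·
    · · · # · · ·

Result: 31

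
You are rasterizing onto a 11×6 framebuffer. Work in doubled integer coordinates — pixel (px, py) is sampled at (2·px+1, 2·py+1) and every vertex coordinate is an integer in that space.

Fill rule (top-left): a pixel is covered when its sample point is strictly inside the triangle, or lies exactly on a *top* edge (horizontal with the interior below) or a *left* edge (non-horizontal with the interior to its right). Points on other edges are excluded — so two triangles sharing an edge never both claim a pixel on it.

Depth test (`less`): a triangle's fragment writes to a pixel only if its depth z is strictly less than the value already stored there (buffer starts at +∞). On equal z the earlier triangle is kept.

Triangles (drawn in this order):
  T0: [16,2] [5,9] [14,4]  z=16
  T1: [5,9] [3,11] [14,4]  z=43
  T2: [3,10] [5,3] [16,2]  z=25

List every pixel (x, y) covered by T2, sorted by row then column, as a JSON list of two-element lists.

T0:
  2·area = 8  (B↔C swapped to make it positive)
  edge (16, 2)→(14, 4): d=(-2,2) right/bottom  bias=-1
  edge (14, 4)→(5, 9): d=(-9,5) right/bottom  bias=-1
  edge (5, 9)→(16, 2): d=(11,-7) top-left  bias=+0
    (8,0)@(17, 1): e=[0,12,-4] → ·  [on edge]
    (7,1)@(15, 3): e=[0,4,4] → ·  [on edge]
    (6,2)@(13, 5): e=[0,-4,12] → ·  [on edge]
    (5,3)@(11, 7): e=[0,-12,20] → ·  [on edge]
    (2,4)@(5, 9): e=[8,0,0] → ·  [on edge]
    (4,4)@(9, 9): e=[0,-20,28] → ·  [on edge]
    (3,5)@(7, 11): e=[0,-28,36] → ·  [on edge]
  covered (0 px):
    · · · · · · · · · · ·
    · · · · · · · · · · ·
    · · · · · · · · · · ·
    · · · · · · · · · · ·
    · · · · · · · · · · ·
    · · · · · · · · · · ·
T1:
  2·area = 8  (B↔C swapped to make it positive)
  edge (5, 9)→(14, 4): d=(9,-5) top-left  bias=+0
  edge (14, 4)→(3, 11): d=(-11,7) right/bottom  bias=-1
  edge (3, 11)→(5, 9): d=(2,-2) top-left  bias=+0
    (6,0)@(13, 1): e=[-32,40,0] → ·  [on edge]
    (5,1)@(11, 3): e=[-24,32,0] → ·  [on edge]
    (4,2)@(9, 5): e=[-16,24,0] → ·  [on edge]
    (3,3)@(7, 7): e=[-8,16,0] → ·  [on edge]
    (4,3)@(9, 7): e=[2,2,4] → █
    (5,3)@(11, 7): e=[12,-12,8] → ·
    (2,4)@(5, 9): e=[0,8,0] → █  [on edge]
    (3,4)@(7, 9): e=[10,-6,4] → ·
    (4,4)@(9, 9): e=[20,-20,8] → ·
    (1,5)@(3, 11): e=[8,0,0] → ·  [on edge]
    (2,5)@(5, 11): e=[18,-14,4] → ·
  covered (2 px):
    · · · · · · · · · · ·
    · · · · · · · · · · ·
    · · · · · · · · · · ·
    · · · · █ · · · · · ·
    · · █ · · · · · · · ·
    · · · · · · · · · · ·
T2:
  2·area = 75
  edge (3, 10)→(5, 3): d=(2,-7) top-left  bias=+0
  edge (5, 3)→(16, 2): d=(11,-1) top-left  bias=+0
  edge (16, 2)→(3, 10): d=(-13,8) right/bottom  bias=-1
    (2,1)@(5, 3): e=[0,0,75] → █  [on edge]
    (3,1)@(7, 3): e=[14,2,59] → █
    (4,1)@(9, 3): e=[28,4,43] → █
    (5,1)@(11, 3): e=[42,6,27] → █
    (6,1)@(13, 3): e=[56,8,11] → █
    (7,1)@(15, 3): e=[70,10,-5] → ·
    (2,2)@(5, 5): e=[4,22,49] → █
    (6,2)@(13, 5): e=[60,30,-15] → ·
    (2,3)@(5, 7): e=[8,44,23] → █
    (4,3)@(9, 7): e=[36,48,-9] → ·
    (5,3)@(11, 7): e=[50,50,-25] → ·
    (2,4)@(5, 9): e=[12,66,-3] → ·
  covered (11 px):
    · · · · · · · · · · ·
    · · █ █ █ █ █ · · · ·
    · · █ █ █ █ · · · · ·
    · · █ █ · · · · · · ·
    · · · · · · · · · · ·
    · · · · · · · · · · ·

Final: [[2,1],[3,1],[4,1],[5,1],[6,1],[2,2],[3,2],[4,2],[5,2],[2,3],[3,3]]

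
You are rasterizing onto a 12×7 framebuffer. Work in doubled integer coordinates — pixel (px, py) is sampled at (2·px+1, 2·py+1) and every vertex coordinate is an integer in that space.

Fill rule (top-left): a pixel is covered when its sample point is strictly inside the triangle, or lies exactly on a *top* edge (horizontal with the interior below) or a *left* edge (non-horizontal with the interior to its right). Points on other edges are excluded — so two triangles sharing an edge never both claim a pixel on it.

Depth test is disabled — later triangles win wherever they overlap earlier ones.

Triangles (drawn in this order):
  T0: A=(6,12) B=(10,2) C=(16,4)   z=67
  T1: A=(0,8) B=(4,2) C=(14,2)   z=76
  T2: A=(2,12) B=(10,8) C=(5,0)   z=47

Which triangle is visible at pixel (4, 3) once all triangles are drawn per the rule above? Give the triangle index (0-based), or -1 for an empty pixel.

T0:
  2·area = 68
  edge (6, 12)→(10, 2): d=(4,-10) top-left  bias=+0
  edge (10, 2)→(16, 4): d=(6,2) right/bottom  bias=-1
  edge (16, 4)→(6, 12): d=(-10,8) right/bottom  bias=-1
    (3,0)@(7, 1): e=[-34,0,102] → ·  [on edge]
    (5,1)@(11, 3): e=[14,4,50] → #
    (6,1)@(13, 3): e=[34,0,34] → ·  [on edge]
    (4,2)@(9, 5): e=[2,20,46] → #
    (6,2)@(13, 5): e=[42,12,14] → #
    (7,2)@(15, 5): e=[62,8,-2] → ·
    (9,2)@(19, 5): e=[102,0,-34] → ·  [on edge]
    (4,3)@(9, 7): e=[10,32,26] → #
    (6,3)@(13, 7): e=[50,24,-6] → ·
    (4,4)@(9, 9): e=[18,44,6] → #
    (5,4)@(11, 9): e=[38,40,-10] → ·
    (3,5)@(7, 11): e=[6,60,2] → #
  covered (8 px):
    · · · · · · · · · · · ·
    · · · · · # · · · · · ·
    · · · · # # # · · · · ·
    · · · · # # · · · · · ·
    · · · · # · · · · · · ·
    · · · # · · · · · · · ·
    · · · · · · · · · · · ·
T1:
  2·area = 60
  edge (0, 8)→(4, 2): d=(4,-6) top-left  bias=+0
  edge (4, 2)→(14, 2): d=(10,0) top-left  bias=+0
  edge (14, 2)→(0, 8): d=(-14,6) right/bottom  bias=-1
    (2,1)@(5, 3): e=[10,10,40] → #
    (3,1)@(7, 3): e=[22,10,28] → #
    (4,1)@(9, 3): e=[34,10,16] → #
    (5,1)@(11, 3): e=[46,10,4] → #
    (6,1)@(13, 3): e=[58,10,-8] → ·
    (1,2)@(3, 5): e=[6,30,24] → #
    (3,2)@(7, 5): e=[30,30,0] → ·  [on edge]
    (4,2)@(9, 5): e=[42,30,-12] → ·
    (5,2)@(11, 5): e=[54,30,-24] → ·
    (0,3)@(1, 7): e=[2,50,8] → #
    (1,3)@(3, 7): e=[14,50,-4] → ·
    (2,3)@(5, 7): e=[26,50,-16] → ·
  covered (7 px):
    · · · · · · · · · · · ·
    · · # # # # · · · · · ·
    · # # · · · · · · · · ·
    # · · · · · · · · · · ·
    · · · · · · · · · · · ·
    · · · · · · · · · · · ·
    · · · · · · · · · · · ·
T2:
  2·area = 84  (B↔C swapped to make it positive)
  edge (2, 12)→(5, 0): d=(3,-12) top-left  bias=+0
  edge (5, 0)→(10, 8): d=(5,8) right/bottom  bias=-1
  edge (10, 8)→(2, 12): d=(-8,4) right/bottom  bias=-1
    (2,0)@(5, 1): e=[3,5,76] → #
    (3,0)@(7, 1): e=[27,-11,68] → ·
    (2,1)@(5, 3): e=[9,15,60] → #
    (3,1)@(7, 3): e=[33,-1,52] → ·
    (2,2)@(5, 5): e=[15,25,44] → #
    (3,2)@(7, 5): e=[39,9,36] → #
    (4,2)@(9, 5): e=[63,-7,28] → ·
    (2,3)@(5, 7): e=[21,35,28] → #
    (4,3)@(9, 7): e=[69,3,12] → #
    (5,3)@(11, 7): e=[93,-13,4] → ·
    (1,4)@(3, 9): e=[3,61,20] → #
    (4,4)@(9, 9): e=[75,13,-4] → ·
  covered (11 px):
    · · # · · · · · · · · ·
    · · # · · · · · · · · ·
    · · # # · · · · · · · ·
    · · # # # · · · · · · ·
    · # # # · · · · · · · ·
    · # · · · · · · · · · ·
    · · · · · · · · · · · ·

Z-buffer (winner per pixel, '.' = empty):
  . . 2 . . . . . . . . .
  . . 2 1 1 1 . . . . . .
  . 1 2 2 0 0 0 . . . . .
  1 . 2 2 2 0 . . . . . .
  . 2 2 2 0 . . . . . . .
  . 2 . 0 . . . . . . . .
  . . . . . . . . . . . .

Result: 2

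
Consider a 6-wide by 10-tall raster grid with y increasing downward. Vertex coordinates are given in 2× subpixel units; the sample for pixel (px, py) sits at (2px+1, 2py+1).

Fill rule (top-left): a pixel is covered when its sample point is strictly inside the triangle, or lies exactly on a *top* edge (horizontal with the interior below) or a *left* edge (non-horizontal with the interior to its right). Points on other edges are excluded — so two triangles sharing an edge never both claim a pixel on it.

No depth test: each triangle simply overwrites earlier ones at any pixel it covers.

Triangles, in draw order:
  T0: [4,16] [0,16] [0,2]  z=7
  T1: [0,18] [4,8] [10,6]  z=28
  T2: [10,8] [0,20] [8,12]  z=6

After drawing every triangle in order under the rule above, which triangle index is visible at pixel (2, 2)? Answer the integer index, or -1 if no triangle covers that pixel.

T0:
  2·area = 56
  edge (4, 16)→(0, 16): d=(-4,0) right/bottom  bias=-1
  edge (0, 16)→(0, 2): d=(0,-14) top-left  bias=+0
  edge (0, 2)→(4, 16): d=(4,14) right/bottom  bias=-1
    (0,3)@(1, 7): e=[36,14,6] → █
    (1,3)@(3, 7): e=[36,42,-22] → ·
    (0,4)@(1, 9): e=[28,14,14] → █
    (1,4)@(3, 9): e=[28,42,-14] → ·
    (0,5)@(1, 11): e=[20,14,22] → █
    (1,5)@(3, 11): e=[20,42,-6] → ·
    (0,6)@(1, 13): e=[12,14,30] → █
    (1,6)@(3, 13): e=[12,42,2] → █
    (2,6)@(5, 13): e=[12,70,-26] → ·
    (0,7)@(1, 15): e=[4,14,38] → █
    (2,7)@(5, 15): e=[4,70,-18] → ·
    (0,8)@(1, 17): e=[-4,14,46] → ·
  covered (7 px):
    · · · · · ·
    · · · · · ·
    · · · · · ·
    █ · · · · ·
    █ · · · · ·
    █ · · · · ·
    █ █ · · · ·
    █ █ · · · ·
    · · · · · ·
    · · · · · ·
T1:
  2·area = 52
  edge (0, 18)→(4, 8): d=(4,-10) top-left  bias=+0
  edge (4, 8)→(10, 6): d=(6,-2) top-left  bias=+0
  edge (10, 6)→(0, 18): d=(-10,12) right/bottom  bias=-1
    (3,3)@(7, 7): e=[26,0,26] → █  [on edge]
    (4,3)@(9, 7): e=[46,4,2] → █
    (5,3)@(11, 7): e=[66,8,-22] → ·
    (0,4)@(1, 9): e=[-26,0,78] → ·  [on edge]
    (2,4)@(5, 9): e=[14,8,30] → █
    (4,4)@(9, 9): e=[54,16,-18] → ·
    (1,5)@(3, 11): e=[2,16,34] → █
    (3,5)@(7, 11): e=[42,24,-14] → ·
    (1,6)@(3, 13): e=[10,28,14] → █
    (2,6)@(5, 13): e=[30,32,-10] → ·
    (1,7)@(3, 15): e=[18,40,-6] → ·
  covered (7 px):
    · · · · · ·
    · · · · · ·
    · · · · · ·
    · · · █ █ ·
    · · █ █ · ·
    · █ █ · · ·
    · █ · · · ·
    · · · · · ·
    · · · · · ·
    · · · · · ·
T2:
  2·area = 16  (B↔C swapped to make it positive)
  edge (10, 8)→(8, 12): d=(-2,4) right/bottom  bias=-1
  edge (8, 12)→(0, 20): d=(-8,8) right/bottom  bias=-1
  edge (0, 20)→(10, 8): d=(10,-12) top-left  bias=+0
    (5,4)@(11, 9): e=[-6,0,22] → ·  [on edge]
    (4,5)@(9, 11): e=[-2,0,18] → ·  [on edge]
    (3,6)@(7, 13): e=[2,0,14] → ·  [on edge]
    (2,7)@(5, 15): e=[6,0,10] → ·  [on edge]
    (1,8)@(3, 17): e=[10,0,6] → ·  [on edge]
    (0,9)@(1, 19): e=[14,0,2] → ·  [on edge]
  covered (0 px):
    · · · · · ·
    · · · · · ·
    · · · · · ·
    · · · · · ·
    · · · · · ·
    · · · · · ·
    · · · · · ·
    · · · · · ·
    · · · · · ·
    · · · · · ·

Z-buffer (winner per pixel, '.' = empty):
  . . . . . .
  . . . . . .
  . . . . . .
  0 . . 1 1 .
  0 . 1 1 . .
  0 1 1 . . .
  0 1 . . . .
  0 0 . . . .
  . . . . . .
  . . . . . .

Final: -1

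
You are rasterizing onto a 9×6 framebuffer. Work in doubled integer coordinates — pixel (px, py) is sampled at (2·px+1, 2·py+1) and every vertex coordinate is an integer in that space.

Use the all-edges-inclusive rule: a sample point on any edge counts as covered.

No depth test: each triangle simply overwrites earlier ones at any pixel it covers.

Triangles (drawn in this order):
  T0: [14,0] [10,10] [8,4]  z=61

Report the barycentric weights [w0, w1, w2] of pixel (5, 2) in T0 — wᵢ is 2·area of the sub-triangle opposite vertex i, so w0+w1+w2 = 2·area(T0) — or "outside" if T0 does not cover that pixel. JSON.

T0:
  2·area = 44
  edge (14, 0)→(10, 10): d=(-4,10) inclusive
  edge (10, 10)→(8, 4): d=(-2,-6) inclusive
  edge (8, 4)→(14, 0): d=(6,-4) inclusive
    (3,0)@(7, 1): e=[66,0,-22] → .  [on edge]
    (6,0)@(13, 1): e=[6,36,2] → X
    (7,0)@(15, 1): e=[-14,48,10] → .
    (5,1)@(11, 3): e=[18,20,6] → X
    (6,1)@(13, 3): e=[-2,32,14] → .
    (4,2)@(9, 5): e=[30,4,10] → X
    (6,2)@(13, 5): e=[-10,28,26] → .
    (4,3)@(9, 7): e=[22,0,22] → X  [on edge]
    (6,3)@(13, 7): e=[-18,24,38] → .
    (4,4)@(9, 9): e=[14,-4,34] → .
    (5,4)@(11, 9): e=[-6,8,42] → .
  covered (6 px):
    . . . . . . X . .
    . . . . . X . . .
    . . . . X X . . .
    . . . . X X . . .
    . . . . . . . . .
    . . . . . . . . .

Answer: [16,18,10]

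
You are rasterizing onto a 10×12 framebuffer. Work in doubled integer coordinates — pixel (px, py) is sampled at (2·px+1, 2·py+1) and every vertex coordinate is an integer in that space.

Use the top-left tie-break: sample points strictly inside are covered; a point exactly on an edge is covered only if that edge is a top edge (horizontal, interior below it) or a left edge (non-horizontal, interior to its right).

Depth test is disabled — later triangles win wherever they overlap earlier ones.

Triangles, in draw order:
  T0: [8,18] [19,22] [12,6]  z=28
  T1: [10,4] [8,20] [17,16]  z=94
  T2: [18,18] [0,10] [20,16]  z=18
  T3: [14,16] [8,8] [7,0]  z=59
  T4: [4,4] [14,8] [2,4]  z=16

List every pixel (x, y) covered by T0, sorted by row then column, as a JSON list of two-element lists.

T0:
  2·area = 148  (B↔C swapped to make it positive)
  edge (8, 18)→(12, 6): d=(4,-12) top-left  bias=+0
  edge (12, 6)→(19, 22): d=(7,16) right/bottom  bias=-1
  edge (19, 22)→(8, 18): d=(-11,-4) top-left  bias=+0
    (6,1)@(13, 3): e=[0,-37,185] → .  [on edge]
    (5,4)@(11, 9): e=[0,37,111] → X  [on edge]
    (6,4)@(13, 9): e=[24,5,119] → X
    (7,4)@(15, 9): e=[48,-27,127] → .
    (5,5)@(11, 11): e=[8,51,89] → X
    (7,5)@(15, 11): e=[56,-13,105] → .
    (5,6)@(11, 13): e=[16,65,67] → X
    (7,6)@(15, 13): e=[64,1,83] → X
    (8,6)@(17, 13): e=[88,-31,91] → .
    (4,7)@(9, 15): e=[0,111,37] → X  [on edge]
    (8,7)@(17, 15): e=[96,-17,69] → .
    (4,8)@(9, 17): e=[8,125,15] → X
    (3,10)@(7, 21): e=[0,185,-37] → .  [on edge]
  covered (20 px):
    . . . . . . . . . .
    . . . . . . . . . .
    . . . . . . . . . .
    . . . . . . . . . .
    . . . . . X X . . .
    . . . . . X X . . .
    . . . . . X X X . .
    . . . . X X X X . .
    . . . . X X X X . .
    . . . . . X X X X .
    . . . . . . . . X .
    . . . . . . . . . .
T1:
  2·area = 136  (B↔C swapped to make it positive)
  edge (10, 4)→(17, 16): d=(7,12) right/bottom  bias=-1
  edge (17, 16)→(8, 20): d=(-9,4) right/bottom  bias=-1
  edge (8, 20)→(10, 4): d=(2,-16) top-left  bias=+0
    (5,3)@(11, 7): e=[9,105,22] → X
    (6,3)@(13, 7): e=[-15,97,54] → .
    (5,4)@(11, 9): e=[23,87,26] → X
    (6,4)@(13, 9): e=[-1,79,58] → .
    (5,5)@(11, 11): e=[37,69,30] → X
    (6,5)@(13, 11): e=[13,61,62] → X
    (7,5)@(15, 11): e=[-11,53,94] → .
    (4,6)@(9, 13): e=[75,59,2] → X
    (7,6)@(15, 13): e=[3,35,98] → X
    (8,6)@(17, 13): e=[-21,27,130] → .
    (4,7)@(9, 15): e=[89,41,6] → X
    (8,7)@(17, 15): e=[-7,9,134] → .
  covered (16 px):
    . . . . . . . . . .
    . . . . . . . . . .
    . . . . . . . . . .
    . . . . . X . . . .
    . . . . . X . . . .
    . . . . . X X . . .
    . . . . X X X X . .
    . . . . X X X X . .
    . . . . X X X . . .
    . . . . X . . . . .
    . . . . . . . . . .
    . . . . . . . . . .
T2:
  2·area = 52
  edge (18, 18)→(0, 10): d=(-18,-8) top-left  bias=+0
  edge (0, 10)→(20, 16): d=(20,6) right/bottom  bias=-1
  edge (20, 16)→(18, 18): d=(-2,2) right/bottom  bias=-1
    (1,5)@(3, 11): e=[6,2,44] → X
    (2,5)@(5, 11): e=[22,-10,40] → .
    (1,6)@(3, 13): e=[-30,42,40] → .
    (3,6)@(7, 13): e=[2,18,32] → X
    (4,6)@(9, 13): e=[18,6,28] → X
    (5,6)@(11, 13): e=[34,-6,24] → .
    (3,7)@(7, 15): e=[-34,58,28] → .
    (4,7)@(9, 15): e=[-18,46,24] → .
    (6,7)@(13, 15): e=[14,22,16] → X
    (7,7)@(15, 15): e=[30,10,12] → X
    (8,7)@(17, 15): e=[46,-2,8] → .
    (6,8)@(13, 17): e=[-22,62,12] → .
    (9,8)@(19, 17): e=[26,26,0] → .  [on edge]
    (8,9)@(17, 19): e=[-26,78,0] → .  [on edge]
    (7,10)@(15, 21): e=[-78,130,0] → .  [on edge]
    (6,11)@(13, 23): e=[-130,182,0] → .  [on edge]
  covered (6 px):
    . . . . . . . . . .
    . . . . . . . . . .
    . . . . . . . . . .
    . . . . . . . . . .
    . . . . . . . . . .
    . X . . . . . . . .
    . . . X X . . . . .
    . . . . . . X X . .
    . . . . . . . . X .
    . . . . . . . . . .
    . . . . . . . . . .
    . . . . . . . . . .
T3:
  2·area = 40
  edge (14, 16)→(8, 8): d=(-6,-8) top-left  bias=+0
  edge (8, 8)→(7, 0): d=(-1,-8) top-left  bias=+0
  edge (7, 0)→(14, 16): d=(7,16) right/bottom  bias=-1
    (4,2)@(9, 5): e=[26,11,3] → X
    (5,2)@(11, 5): e=[42,27,-29] → .
    (4,3)@(9, 7): e=[14,9,17] → X
    (5,3)@(11, 7): e=[30,25,-15] → .
    (4,4)@(9, 9): e=[2,7,31] → X
    (5,4)@(11, 9): e=[18,23,-1] → .
    (4,5)@(9, 11): e=[-10,5,45] → .
    (5,5)@(11, 11): e=[6,21,13] → X
    (6,5)@(13, 11): e=[22,37,-19] → .
    (5,6)@(11, 13): e=[-6,19,27] → .
  covered (4 px):
    . . . . . . . . . .
    . . . . . . . . . .
    . . . . X . . . . .
    . . . . X . . . . .
    . . . . X . . . . .
    . . . . . X . . . .
    . . . . . . . . . .
    . . . . . . . . . .
    . . . . . . . . . .
    . . . . . . . . . .
    . . . . . . . . . .
    . . . . . . . . . .
T4:
  2·area = 8
  edge (4, 4)→(14, 8): d=(10,4) right/bottom  bias=-1
  edge (14, 8)→(2, 4): d=(-12,-4) top-left  bias=+0
  edge (2, 4)→(4, 4): d=(2,0) top-left  bias=+0
    (2,2)@(5, 5): e=[6,0,2] → X  [on edge]
    (3,2)@(7, 5): e=[-2,8,2] → .
    (2,3)@(5, 7): e=[26,-24,6] → .
    (5,3)@(11, 7): e=[2,0,6] → X  [on edge]
    (6,3)@(13, 7): e=[-6,8,6] → .
    (5,4)@(11, 9): e=[22,-24,10] → .
    (8,4)@(17, 9): e=[-2,0,10] → .  [on edge]
  covered (2 px):
    . . . . . . . . . .
    . . . . . . . . . .
    . . X . . . . . . .
    . . . . . X . . . .
    . . . . . . . . . .
    . . . . . . . . . .
    . . . . . . . . . .
    . . . . . . . . . .
    . . . . . . . . . .
    . . . . . . . . . .
    . . . . . . . . . .
    . . . . . . . . . .

Result: [[5,4],[6,4],[5,5],[6,5],[5,6],[6,6],[7,6],[4,7],[5,7],[6,7],[7,7],[4,8],[5,8],[6,8],[7,8],[5,9],[6,9],[7,9],[8,9],[8,10]]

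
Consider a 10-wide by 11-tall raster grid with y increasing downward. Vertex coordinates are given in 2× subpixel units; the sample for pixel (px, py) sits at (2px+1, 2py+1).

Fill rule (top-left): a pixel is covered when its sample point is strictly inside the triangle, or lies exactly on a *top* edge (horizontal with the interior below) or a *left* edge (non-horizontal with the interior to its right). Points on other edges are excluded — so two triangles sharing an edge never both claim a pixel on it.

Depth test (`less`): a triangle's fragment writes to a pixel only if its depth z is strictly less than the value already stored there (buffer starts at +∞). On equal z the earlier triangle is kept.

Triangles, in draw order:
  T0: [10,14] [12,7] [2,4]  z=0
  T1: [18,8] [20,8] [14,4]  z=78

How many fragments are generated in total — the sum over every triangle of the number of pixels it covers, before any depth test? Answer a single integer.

T0:
  2·area = 76  (B↔C swapped to make it positive)
  edge (10, 14)→(2, 4): d=(-8,-10) top-left  bias=+0
  edge (2, 4)→(12, 7): d=(10,3) right/bottom  bias=-1
  edge (12, 7)→(10, 14): d=(-2,7) right/bottom  bias=-1
    (1,2)@(3, 5): e=[2,7,67] → █
    (2,2)@(5, 5): e=[22,1,53] → █
    (3,2)@(7, 5): e=[42,-5,39] → ·
    (1,3)@(3, 7): e=[-14,27,63] → ·
    (2,3)@(5, 7): e=[6,21,49] → █
    (3,3)@(7, 7): e=[26,15,35] → █
    (4,3)@(9, 7): e=[46,9,21] → █
    (5,3)@(11, 7): e=[66,3,7] → █
    (6,3)@(13, 7): e=[86,-3,-7] → ·
    (2,4)@(5, 9): e=[-10,41,45] → ·
    (3,4)@(7, 9): e=[10,35,31] → █
    (6,4)@(13, 9): e=[70,17,-11] → ·
  covered (10 px):
    · · · · · · · · · ·
    · · · · · · · · · ·
    · █ █ · · · · · · ·
    · · █ █ █ █ · · · ·
    · · · █ █ █ · · · ·
    · · · · █ · · · · ·
    · · · · · · · · · ·
    · · · · · · · · · ·
    · · · · · · · · · ·
    · · · · · · · · · ·
    · · · · · · · · · ·
T1:
  2·area = 8  (B↔C swapped to make it positive)
  edge (18, 8)→(14, 4): d=(-4,-4) top-left  bias=+0
  edge (14, 4)→(20, 8): d=(6,4) right/bottom  bias=-1
  edge (20, 8)→(18, 8): d=(-2,0) right/bottom  bias=-1
    (5,0)@(11, 1): e=[0,-6,14] → ·  [on edge]
    (6,1)@(13, 3): e=[0,-2,10] → ·  [on edge]
    (7,2)@(15, 5): e=[0,2,6] → █  [on edge]
    (8,2)@(17, 5): e=[8,-6,6] → ·
    (7,3)@(15, 7): e=[-8,14,2] → ·
    (8,3)@(17, 7): e=[0,6,2] → █  [on edge]
    (9,3)@(19, 7): e=[8,-2,2] → ·
    (8,4)@(17, 9): e=[-8,18,-2] → ·
    (9,4)@(19, 9): e=[0,10,-2] → ·  [on edge]
  covered (2 px):
    · · · · · · · · · ·
    · · · · · · · · · ·
    · · · · · · · █ · ·
    · · · · · · · · █ ·
    · · · · · · · · · ·
    · · · · · · · · · ·
    · · · · · · · · · ·
    · · · · · · · · · ·
    · · · · · · · · · ·
    · · · · · · · · · ·
    · · · · · · · · · ·

Result: 12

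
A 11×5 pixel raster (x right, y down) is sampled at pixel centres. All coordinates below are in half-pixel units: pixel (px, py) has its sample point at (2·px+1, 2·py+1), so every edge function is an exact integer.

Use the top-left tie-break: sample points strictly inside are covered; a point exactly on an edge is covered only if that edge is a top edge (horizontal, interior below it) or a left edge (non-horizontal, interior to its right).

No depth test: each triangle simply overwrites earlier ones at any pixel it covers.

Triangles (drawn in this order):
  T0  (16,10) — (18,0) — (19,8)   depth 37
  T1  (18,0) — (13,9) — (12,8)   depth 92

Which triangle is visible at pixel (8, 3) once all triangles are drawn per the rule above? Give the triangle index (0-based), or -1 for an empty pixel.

T0:
  2·area = 26
  edge (16, 10)→(18, 0): d=(2,-10) top-left  bias=+0
  edge (18, 0)→(19, 8): d=(1,8) right/bottom  bias=-1
  edge (19, 8)→(16, 10): d=(-3,2) right/bottom  bias=-1
    (8,2)@(17, 5): e=[0,13,13] → █  [on edge]
    (9,2)@(19, 5): e=[20,-3,9] → ·
    (8,3)@(17, 7): e=[4,15,7] → █
    (9,3)@(19, 7): e=[24,-1,3] → ·
    (8,4)@(17, 9): e=[8,17,1] → █
    (9,4)@(19, 9): e=[28,1,-3] → ·
  covered (3 px):
    · · · · · · · · · · ·
    · · · · · · · · · · ·
    · · · · · · · · █ · ·
    · · · · · · · · █ · ·
    · · · · · · · · █ · ·
T1:
  2·area = 14
  edge (18, 0)→(13, 9): d=(-5,9) right/bottom  bias=-1
  edge (13, 9)→(12, 8): d=(-1,-1) top-left  bias=+0
  edge (12, 8)→(18, 0): d=(6,-8) top-left  bias=+0
    (2,0)@(5, 1): e=[112,0,-98] → ·  [on edge]
    (3,1)@(7, 3): e=[84,0,-70] → ·  [on edge]
    (4,2)@(9, 5): e=[56,0,-42] → ·  [on edge]
    (7,2)@(15, 5): e=[2,6,6] → █
    (8,2)@(17, 5): e=[-16,8,22] → ·
    (5,3)@(11, 7): e=[28,0,-14] → ·  [on edge]
    (6,3)@(13, 7): e=[10,2,2] → █
    (7,3)@(15, 7): e=[-8,4,18] → ·
    (6,4)@(13, 9): e=[0,0,14] → ·  [on edge]
  covered (2 px):
    · · · · · · · · · · ·
    · · · · · · · · · · ·
    · · · · · · · █ · · ·
    · · · · · · █ · · · ·
    · · · · · · · · · · ·

Z-buffer (winner per pixel, '.' = empty):
  . . . . . . . . . . .
  . . . . . . . . . . .
  . . . . . . . 1 0 . .
  . . . . . . 1 . 0 . .
  . . . . . . . . 0 . .

Result: 0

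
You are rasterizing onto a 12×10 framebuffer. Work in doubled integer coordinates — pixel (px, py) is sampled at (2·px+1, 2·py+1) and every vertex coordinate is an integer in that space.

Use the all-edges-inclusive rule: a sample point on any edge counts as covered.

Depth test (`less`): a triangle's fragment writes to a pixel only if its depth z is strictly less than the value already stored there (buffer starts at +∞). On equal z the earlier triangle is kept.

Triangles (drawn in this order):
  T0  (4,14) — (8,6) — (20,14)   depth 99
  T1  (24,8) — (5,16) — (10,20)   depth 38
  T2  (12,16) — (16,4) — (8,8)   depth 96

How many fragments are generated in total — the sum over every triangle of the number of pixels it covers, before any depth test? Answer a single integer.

T0:
  2·area = 128
  edge (4, 14)→(8, 6): d=(4,-8) inclusive
  edge (8, 6)→(20, 14): d=(12,8) inclusive
  edge (20, 14)→(4, 14): d=(-16,0) inclusive
    (4,3)@(9, 7): e=[12,4,112] → █
    (5,3)@(11, 7): e=[28,-12,112] → ·
    (3,4)@(7, 9): e=[4,44,80] → █
    (5,4)@(11, 9): e=[36,12,80] → █
    (6,4)@(13, 9): e=[52,-4,80] → ·
    (3,5)@(7, 11): e=[12,68,48] → █
    (6,5)@(13, 11): e=[60,20,48] → █
    (7,5)@(15, 11): e=[76,4,48] → █
    (8,5)@(17, 11): e=[92,-12,48] → ·
    (2,6)@(5, 13): e=[4,108,16] → █
    (8,6)@(17, 13): e=[100,12,16] → █
    (9,6)@(19, 13): e=[116,-4,16] → ·
  covered (16 px):
    · · · · · · · · · · · ·
    · · · · · · · · · · · ·
    · · · · · · · · · · · ·
    · · · · █ · · · · · · ·
    · · · █ █ █ · · · · · ·
    · · · █ █ █ █ █ · · · ·
    · · █ █ █ █ █ █ █ · · ·
    · · · · · · · · · · · ·
    · · · · · · · · · · · ·
    · · · · · · · · · · · ·
T1:
  2·area = 116  (B↔C swapped to make it positive)
  edge (24, 8)→(10, 20): d=(-14,12) inclusive
  edge (10, 20)→(5, 16): d=(-5,-4) inclusive
  edge (5, 16)→(24, 8): d=(19,-8) inclusive
    (8,5)@(17, 11): e=[42,73,1] → █
    (9,5)@(19, 11): e=[18,81,17] → █
    (10,5)@(21, 11): e=[-6,89,33] → ·
    (6,6)@(13, 13): e=[62,47,7] → █
    (7,6)@(15, 13): e=[38,55,23] → █
    (9,6)@(19, 13): e=[-10,71,55] → ·
    (4,7)@(9, 15): e=[82,21,13] → █
    (5,7)@(11, 15): e=[58,29,29] → █
    (8,7)@(17, 15): e=[-14,53,77] → ·
    (3,8)@(7, 17): e=[78,3,35] → █
    (7,8)@(15, 17): e=[-18,35,99] → ·
    (3,9)@(7, 19): e=[50,-7,73] → ·
  covered (15 px):
    · · · · · · · · · · · ·
    · · · · · · · · · · · ·
    · · · · · · · · · · · ·
    · · · · · · · · · · · ·
    · · · · · · · · · · · ·
    · · · · · · · · █ █ · ·
    · · · · · · █ █ █ · · ·
    · · · · █ █ █ █ · · · ·
    · · · █ █ █ █ · · · · ·
    · · · · █ █ · · · · · ·
T2:
  2·area = 80  (B↔C swapped to make it positive)
  edge (12, 16)→(8, 8): d=(-4,-8) inclusive
  edge (8, 8)→(16, 4): d=(8,-4) inclusive
  edge (16, 4)→(12, 16): d=(-4,12) inclusive
    (8,0)@(17, 1): e=[100,-20,0] → ·  [on edge]
    (7,2)@(15, 5): e=[68,4,8] → █
    (8,2)@(17, 5): e=[84,12,-16] → ·
    (5,3)@(11, 7): e=[28,4,48] → █
    (6,3)@(13, 7): e=[44,12,24] → █
    (7,3)@(15, 7): e=[60,20,0] → █  [on edge]
    (8,3)@(17, 7): e=[76,28,-24] → ·
    (4,4)@(9, 9): e=[4,12,64] → █
    (7,4)@(15, 9): e=[52,36,-8] → ·
    (4,5)@(9, 11): e=[-4,28,56] → ·
    (5,5)@(11, 11): e=[12,36,32] → █
    (7,5)@(15, 11): e=[44,52,-16] → ·
    (6,6)@(13, 13): e=[20,60,0] → █  [on edge]
    (5,9)@(11, 19): e=[-20,100,0] → ·  [on edge]
  covered (11 px):
    · · · · · · · · · · · ·
    · · · · · · · · · · · ·
    · · · · · · · █ · · · ·
    · · · · · █ █ █ · · · ·
    · · · · █ █ █ · · · · ·
    · · · · · █ █ · · · · ·
    · · · · · █ █ · · · · ·
    · · · · · · · · · · · ·
    · · · · · · · · · · · ·
    · · · · · · · · · · · ·

Result: 42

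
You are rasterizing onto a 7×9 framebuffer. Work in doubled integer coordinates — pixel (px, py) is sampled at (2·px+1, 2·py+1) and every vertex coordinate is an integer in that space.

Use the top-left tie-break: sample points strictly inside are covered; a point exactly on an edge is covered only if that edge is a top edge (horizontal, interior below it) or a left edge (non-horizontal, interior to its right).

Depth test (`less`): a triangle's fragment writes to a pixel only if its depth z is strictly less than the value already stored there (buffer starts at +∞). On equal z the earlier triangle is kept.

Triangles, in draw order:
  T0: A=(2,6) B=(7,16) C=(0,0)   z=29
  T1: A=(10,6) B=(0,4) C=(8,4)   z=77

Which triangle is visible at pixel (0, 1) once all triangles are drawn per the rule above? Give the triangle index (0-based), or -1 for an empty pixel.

T0:
  2·area = 10  (B↔C swapped to make it positive)
  edge (2, 6)→(0, 0): d=(-2,-6) top-left  bias=+0
  edge (0, 0)→(7, 16): d=(7,16) right/bottom  bias=-1
  edge (7, 16)→(2, 6): d=(-5,-10) top-left  bias=+0
    (0,1)@(1, 3): e=[0,5,5] → X  [on edge]
    (1,1)@(3, 3): e=[12,-27,25] → .
    (0,2)@(1, 5): e=[-4,19,-5] → .
    (1,3)@(3, 7): e=[4,1,5] → X
    (2,3)@(5, 7): e=[16,-31,25] → .
    (1,4)@(3, 9): e=[0,15,-5] → .  [on edge]
    (2,7)@(5, 15): e=[0,25,-15] → .  [on edge]
  covered (2 px):
    . . . . . . .
    X . . . . . .
    . . . . . . .
    . X . . . . .
    . . . . . . .
    . . . . . . .
    . . . . . . .
    . . . . . . .
    . . . . . . .
T1:
  2·area = 16
  edge (10, 6)→(0, 4): d=(-10,-2) top-left  bias=+0
  edge (0, 4)→(8, 4): d=(8,0) top-left  bias=+0
  edge (8, 4)→(10, 6): d=(2,2) right/bottom  bias=-1
    (2,0)@(5, 1): e=[40,-24,0] → .  [on edge]
    (3,1)@(7, 3): e=[24,-8,0] → .  [on edge]
    (2,2)@(5, 5): e=[0,8,8] → X  [on edge]
    (3,2)@(7, 5): e=[4,8,4] → X
    (4,2)@(9, 5): e=[8,8,0] → .  [on edge]
    (2,3)@(5, 7): e=[-20,24,12] → .
    (3,3)@(7, 7): e=[-16,24,8] → .
    (5,3)@(11, 7): e=[-8,24,0] → .  [on edge]
    (6,4)@(13, 9): e=[-24,40,0] → .  [on edge]
  covered (2 px):
    . . . . . . .
    . . . . . . .
    . . X X . . .
    . . . . . . .
    . . . . . . .
    . . . . . . .
    . . . . . . .
    . . . . . . .
    . . . . . . .

Z-buffer (winner per pixel, '.' = empty):
  . . . . . . .
  0 . . . . . .
  . . 1 1 . . .
  . 0 . . . . .
  . . . . . . .
  . . . . . . .
  . . . . . . .
  . . . . . . .
  . . . . . . .

Final: 0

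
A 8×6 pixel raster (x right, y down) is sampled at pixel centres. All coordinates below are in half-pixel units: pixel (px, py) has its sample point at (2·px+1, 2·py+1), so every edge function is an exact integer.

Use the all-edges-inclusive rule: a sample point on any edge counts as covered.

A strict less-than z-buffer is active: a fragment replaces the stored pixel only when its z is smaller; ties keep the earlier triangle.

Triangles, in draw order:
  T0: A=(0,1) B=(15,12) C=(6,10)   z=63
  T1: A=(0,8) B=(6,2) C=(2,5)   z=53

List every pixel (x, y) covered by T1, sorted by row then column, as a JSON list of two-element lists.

T0:
  2·area = 69
  edge (0, 1)→(15, 12): d=(15,11) inclusive
  edge (15, 12)→(6, 10): d=(-9,-2) inclusive
  edge (6, 10)→(0, 1): d=(-6,-9) inclusive
    (1,2)@(3, 5): e=[27,39,3] → █
    (2,2)@(5, 5): e=[5,43,21] → █
    (3,2)@(7, 5): e=[-17,47,39] → ·
    (1,3)@(3, 7): e=[57,21,-9] → ·
    (2,3)@(5, 7): e=[35,25,9] → █
    (3,3)@(7, 7): e=[13,29,27] → █
    (4,3)@(9, 7): e=[-9,33,45] → ·
    (2,4)@(5, 9): e=[65,7,-3] → ·
    (3,4)@(7, 9): e=[43,11,15] → █
    (4,4)@(9, 9): e=[21,15,33] → █
    (5,4)@(11, 9): e=[-1,19,51] → ·
    (3,5)@(7, 11): e=[73,-7,3] → ·
  covered (8 px):
    · · · · · · · ·
    · · · · · · · ·
    · █ █ · · · · ·
    · · █ █ · · · ·
    · · · █ █ · · ·
    · · · · · █ █ ·
T1:
  2·area = 6  (B↔C swapped to make it positive)
  edge (0, 8)→(2, 5): d=(2,-3) inclusive
  edge (2, 5)→(6, 2): d=(4,-3) inclusive
  edge (6, 2)→(0, 8): d=(-6,6) inclusive
    (3,0)@(7, 1): e=[7,-1,0] → ·  [on edge]
    (2,1)@(5, 3): e=[5,1,0] → █  [on edge]
    (3,1)@(7, 3): e=[11,7,-12] → ·
    (1,2)@(3, 5): e=[3,3,0] → █  [on edge]
    (2,2)@(5, 5): e=[9,9,-12] → ·
    (0,3)@(1, 7): e=[1,5,0] → █  [on edge]
    (1,3)@(3, 7): e=[7,11,-12] → ·
    (0,4)@(1, 9): e=[5,13,-12] → ·
  covered (3 px):
    · · · · · · · ·
    · · █ · · · · ·
    · █ · · · · · ·
    █ · · · · · · ·
    · · · · · · · ·
    · · · · · · · ·

Final: [[2,1],[1,2],[0,3]]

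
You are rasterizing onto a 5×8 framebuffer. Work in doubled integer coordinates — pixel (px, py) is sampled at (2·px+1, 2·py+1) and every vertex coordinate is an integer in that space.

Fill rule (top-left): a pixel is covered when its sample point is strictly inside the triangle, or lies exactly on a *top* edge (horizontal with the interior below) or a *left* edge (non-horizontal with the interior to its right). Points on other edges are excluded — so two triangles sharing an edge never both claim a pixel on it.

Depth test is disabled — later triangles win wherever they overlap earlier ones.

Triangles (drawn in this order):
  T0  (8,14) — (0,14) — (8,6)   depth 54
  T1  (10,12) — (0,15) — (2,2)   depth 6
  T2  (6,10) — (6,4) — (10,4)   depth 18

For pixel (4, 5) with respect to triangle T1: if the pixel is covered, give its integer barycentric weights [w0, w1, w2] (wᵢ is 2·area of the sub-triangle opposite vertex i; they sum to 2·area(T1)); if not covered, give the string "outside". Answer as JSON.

T0:
  2·area = 64
  edge (8, 14)→(0, 14): d=(-8,0) right/bottom  bias=-1
  edge (0, 14)→(8, 6): d=(8,-8) top-left  bias=+0
  edge (8, 6)→(8, 14): d=(0,8) right/bottom  bias=-1
    (4,2)@(9, 5): e=[72,0,-8] → ·  [on edge]
    (3,3)@(7, 7): e=[56,0,8] → █  [on edge]
    (4,3)@(9, 7): e=[56,16,-8] → ·
    (2,4)@(5, 9): e=[40,0,24] → █  [on edge]
    (4,4)@(9, 9): e=[40,32,-8] → ·
    (1,5)@(3, 11): e=[24,0,40] → █  [on edge]
    (4,5)@(9, 11): e=[24,48,-8] → ·
    (0,6)@(1, 13): e=[8,0,56] → █  [on edge]
    (4,6)@(9, 13): e=[8,64,-8] → ·
    (0,7)@(1, 15): e=[-8,16,56] → ·
    (1,7)@(3, 15): e=[-8,32,40] → ·
    (2,7)@(5, 15): e=[-8,48,24] → ·
  covered (10 px):
    · · · · ·
    · · · · ·
    · · · · ·
    · · · █ ·
    · · █ █ ·
    · █ █ █ ·
    █ █ █ █ ·
    · · · · ·
T1:
  2·area = 124
  edge (10, 12)→(0, 15): d=(-10,3) right/bottom  bias=-1
  edge (0, 15)→(2, 2): d=(2,-13) top-left  bias=+0
  edge (2, 2)→(10, 12): d=(8,10) right/bottom  bias=-1
    (1,2)@(3, 5): e=[91,19,14] → █
    (2,2)@(5, 5): e=[85,45,-6] → ·
    (1,3)@(3, 7): e=[71,23,30] → █
    (2,3)@(5, 7): e=[65,49,10] → █
    (3,3)@(7, 7): e=[59,75,-10] → ·
    (0,4)@(1, 9): e=[57,1,66] → █
    (3,4)@(7, 9): e=[39,79,6] → █
    (4,4)@(9, 9): e=[33,105,-14] → ·
    (0,5)@(1, 11): e=[37,5,82] → █
    (4,5)@(9, 11): e=[13,109,2] → █
    (0,6)@(1, 13): e=[17,9,98] → █
    (3,6)@(7, 13): e=[-1,87,38] → ·
  covered (15 px):
    · · · · ·
    · · · · ·
    · █ · · ·
    · █ █ · ·
    █ █ █ █ ·
    █ █ █ █ █
    █ █ █ · ·
    · · · · ·
T2:
  2·area = 24
  edge (6, 10)→(6, 4): d=(0,-6) top-left  bias=+0
  edge (6, 4)→(10, 4): d=(4,0) top-left  bias=+0
  edge (10, 4)→(6, 10): d=(-4,6) right/bottom  bias=-1
    (3,2)@(7, 5): e=[6,4,14] → █
    (4,2)@(9, 5): e=[18,4,2] → █
    (3,3)@(7, 7): e=[6,12,6] → █
    (4,3)@(9, 7): e=[18,12,-6] → ·
    (3,4)@(7, 9): e=[6,20,-2] → ·
  covered (3 px):
    · · · · ·
    · · · · ·
    · · · █ █
    · · · █ ·
    · · · · ·
    · · · · ·
    · · · · ·
    · · · · ·

Answer: [109,2,13]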